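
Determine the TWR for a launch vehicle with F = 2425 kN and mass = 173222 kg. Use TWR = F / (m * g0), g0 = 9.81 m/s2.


TWR = 2425000 / (173222 * 9.81) = 1.43

1.43


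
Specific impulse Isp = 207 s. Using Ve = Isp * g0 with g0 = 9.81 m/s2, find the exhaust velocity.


Ve = Isp * g0 = 207 * 9.81 = 2030.7 m/s

2030.7 m/s


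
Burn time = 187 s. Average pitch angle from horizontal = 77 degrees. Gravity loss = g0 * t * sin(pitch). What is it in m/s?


GL = 9.81 * 187 * sin(77 deg) = 1787 m/s

1787 m/s


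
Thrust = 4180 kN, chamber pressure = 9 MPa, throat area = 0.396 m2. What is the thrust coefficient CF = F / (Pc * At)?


CF = 4180000 / (9e6 * 0.396) = 1.17

1.17


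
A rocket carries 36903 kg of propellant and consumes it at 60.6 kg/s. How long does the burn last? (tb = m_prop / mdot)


tb = 36903 / 60.6 = 609.0 s

609.0 s


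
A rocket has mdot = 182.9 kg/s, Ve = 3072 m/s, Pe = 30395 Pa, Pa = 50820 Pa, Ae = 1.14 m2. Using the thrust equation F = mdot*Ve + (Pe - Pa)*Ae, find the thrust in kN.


F = 182.9 * 3072 + (30395 - 50820) * 1.14 = 538584.0 N = 538.6 kN

538.6 kN


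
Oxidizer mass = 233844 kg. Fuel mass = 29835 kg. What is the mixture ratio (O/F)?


MR = 233844 / 29835 = 7.84

7.84


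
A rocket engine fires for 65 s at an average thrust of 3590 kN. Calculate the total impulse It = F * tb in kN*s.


It = 3590 * 65 = 233350 kN*s

233350 kN*s


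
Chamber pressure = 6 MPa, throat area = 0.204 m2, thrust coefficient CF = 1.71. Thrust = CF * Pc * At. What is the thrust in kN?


F = 1.71 * 6e6 * 0.204 = 2.0930e+06 N = 2093.0 kN

2093.0 kN


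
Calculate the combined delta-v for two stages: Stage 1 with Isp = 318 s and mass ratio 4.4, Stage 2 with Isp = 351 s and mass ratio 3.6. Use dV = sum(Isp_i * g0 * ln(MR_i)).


dV1 = 318 * 9.81 * ln(4.4) = 4622.0 m/s
dV2 = 351 * 9.81 * ln(3.6) = 4410.7 m/s
Total dV = 4622.0 + 4410.7 = 9032.7 m/s ~ 9033 m/s

9033 m/s


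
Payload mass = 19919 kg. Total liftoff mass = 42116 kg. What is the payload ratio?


PR = 19919 / 42116 = 0.473

0.473


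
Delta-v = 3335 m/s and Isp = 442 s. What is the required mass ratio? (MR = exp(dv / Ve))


Ve = 442 * 9.81 = 4336.02 m/s
MR = exp(3335 / 4336.02) = 2.158

2.158


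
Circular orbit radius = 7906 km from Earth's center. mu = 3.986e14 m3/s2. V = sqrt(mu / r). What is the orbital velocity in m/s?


V = sqrt(3.986e14 / 7906000) = 7101 m/s

7101 m/s


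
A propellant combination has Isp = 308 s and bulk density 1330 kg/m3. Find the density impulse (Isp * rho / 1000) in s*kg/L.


rho*Isp = 308 * 1330 / 1000 = 410 s*kg/L

410 s*kg/L


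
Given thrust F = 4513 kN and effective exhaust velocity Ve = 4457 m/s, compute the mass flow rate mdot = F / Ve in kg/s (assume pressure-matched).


mdot = F / Ve = 4513000 / 4457 = 1012.6 kg/s

1012.6 kg/s


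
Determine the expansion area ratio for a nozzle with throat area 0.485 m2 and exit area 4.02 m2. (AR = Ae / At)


AR = 4.02 / 0.485 = 8.3

8.3


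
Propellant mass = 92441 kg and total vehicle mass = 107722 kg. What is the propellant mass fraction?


PMF = 92441 / 107722 = 0.858

0.858


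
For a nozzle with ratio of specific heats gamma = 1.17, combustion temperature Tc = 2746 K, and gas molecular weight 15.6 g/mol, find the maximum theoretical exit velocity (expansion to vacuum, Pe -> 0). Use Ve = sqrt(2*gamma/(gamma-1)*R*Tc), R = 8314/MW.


R = 8314 / 15.6 = 532.95 J/(kg.K)
Ve = sqrt(2 * 1.17 / (1.17 - 1) * 532.95 * 2746) = 4488 m/s

4488 m/s


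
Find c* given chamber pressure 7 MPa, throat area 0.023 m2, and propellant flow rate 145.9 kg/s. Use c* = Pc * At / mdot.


c* = 7e6 * 0.023 / 145.9 = 1103 m/s

1103 m/s


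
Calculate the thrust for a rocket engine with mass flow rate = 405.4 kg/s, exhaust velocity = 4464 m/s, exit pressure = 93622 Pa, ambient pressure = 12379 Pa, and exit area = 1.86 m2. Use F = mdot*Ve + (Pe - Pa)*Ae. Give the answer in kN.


F = 405.4 * 4464 + (93622 - 12379) * 1.86 = 1.9608e+06 N = 1960.8 kN

1960.8 kN


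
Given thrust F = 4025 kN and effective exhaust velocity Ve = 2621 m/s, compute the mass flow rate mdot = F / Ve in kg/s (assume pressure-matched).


mdot = F / Ve = 4025000 / 2621 = 1535.7 kg/s

1535.7 kg/s


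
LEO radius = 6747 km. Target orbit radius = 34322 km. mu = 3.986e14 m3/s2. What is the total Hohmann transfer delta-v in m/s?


V1 = sqrt(mu/r1) = 7686.23 m/s
dV1 = V1*(sqrt(2*r2/(r1+r2)) - 1) = 2250.82 m/s
V2 = sqrt(mu/r2) = 3407.86 m/s
dV2 = V2*(1 - sqrt(2*r1/(r1+r2))) = 1454.44 m/s
Total dV = 3705 m/s

3705 m/s


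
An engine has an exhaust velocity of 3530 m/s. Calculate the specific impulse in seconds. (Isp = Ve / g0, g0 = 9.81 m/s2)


Isp = Ve / g0 = 3530 / 9.81 = 359.8 s

359.8 s


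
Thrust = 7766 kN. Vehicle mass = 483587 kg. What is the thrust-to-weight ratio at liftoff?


TWR = 7766000 / (483587 * 9.81) = 1.64

1.64


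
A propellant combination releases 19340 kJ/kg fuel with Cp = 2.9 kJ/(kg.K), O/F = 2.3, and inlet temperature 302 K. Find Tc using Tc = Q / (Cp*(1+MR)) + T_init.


Tc = 19340 / (2.9 * (1 + 2.3)) + 302 = 2323 K

2323 K


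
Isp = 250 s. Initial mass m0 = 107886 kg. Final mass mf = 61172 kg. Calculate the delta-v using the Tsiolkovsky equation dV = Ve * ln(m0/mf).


Ve = 250 * 9.81 = 2452.5 m/s
dV = 2452.5 * ln(107886/61172) = 1392 m/s

1392 m/s


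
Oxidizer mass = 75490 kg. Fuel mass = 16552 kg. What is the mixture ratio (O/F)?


MR = 75490 / 16552 = 4.56

4.56


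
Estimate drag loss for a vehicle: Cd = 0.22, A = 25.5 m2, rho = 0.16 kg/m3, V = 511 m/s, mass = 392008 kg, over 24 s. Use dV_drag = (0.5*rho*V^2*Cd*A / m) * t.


D = 0.5 * 0.16 * 511^2 * 0.22 * 25.5 = 117191.1 N
a = 117191.1 / 392008 = 0.299 m/s2
dV = 0.299 * 24 = 7.2 m/s

7.2 m/s


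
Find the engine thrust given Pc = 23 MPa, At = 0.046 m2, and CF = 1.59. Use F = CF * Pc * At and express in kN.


F = 1.59 * 23e6 * 0.046 = 1.6822e+06 N = 1682.2 kN

1682.2 kN


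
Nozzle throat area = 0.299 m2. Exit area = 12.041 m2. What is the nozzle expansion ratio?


AR = 12.041 / 0.299 = 40.3

40.3


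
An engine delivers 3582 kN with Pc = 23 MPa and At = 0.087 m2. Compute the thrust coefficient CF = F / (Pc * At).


CF = 3582000 / (23e6 * 0.087) = 1.79

1.79


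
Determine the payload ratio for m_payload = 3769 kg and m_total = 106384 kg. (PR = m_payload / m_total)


PR = 3769 / 106384 = 0.0354

0.0354


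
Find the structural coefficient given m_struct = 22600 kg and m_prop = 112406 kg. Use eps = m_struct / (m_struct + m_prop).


eps = 22600 / (22600 + 112406) = 0.1674

0.1674


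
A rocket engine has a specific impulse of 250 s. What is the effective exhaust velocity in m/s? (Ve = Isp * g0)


Ve = Isp * g0 = 250 * 9.81 = 2452.5 m/s

2452.5 m/s


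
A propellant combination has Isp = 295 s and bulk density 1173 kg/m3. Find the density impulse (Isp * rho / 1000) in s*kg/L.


rho*Isp = 295 * 1173 / 1000 = 346 s*kg/L

346 s*kg/L


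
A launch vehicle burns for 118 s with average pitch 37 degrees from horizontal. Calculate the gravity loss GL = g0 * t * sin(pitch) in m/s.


GL = 9.81 * 118 * sin(37 deg) = 697 m/s

697 m/s


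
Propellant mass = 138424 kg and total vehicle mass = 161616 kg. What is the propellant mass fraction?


PMF = 138424 / 161616 = 0.856

0.856


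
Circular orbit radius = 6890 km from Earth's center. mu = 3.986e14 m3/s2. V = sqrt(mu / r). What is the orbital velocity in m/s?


V = sqrt(3.986e14 / 6890000) = 7606 m/s

7606 m/s


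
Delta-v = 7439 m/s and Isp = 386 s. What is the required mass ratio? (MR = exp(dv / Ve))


Ve = 386 * 9.81 = 3786.66 m/s
MR = exp(7439 / 3786.66) = 7.132

7.132


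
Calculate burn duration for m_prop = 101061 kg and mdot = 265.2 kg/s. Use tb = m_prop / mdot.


tb = 101061 / 265.2 = 381.1 s

381.1 s


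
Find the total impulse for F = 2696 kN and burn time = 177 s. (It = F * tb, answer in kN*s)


It = 2696 * 177 = 477192 kN*s

477192 kN*s


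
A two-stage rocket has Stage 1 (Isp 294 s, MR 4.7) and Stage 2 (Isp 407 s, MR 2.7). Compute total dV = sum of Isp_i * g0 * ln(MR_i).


dV1 = 294 * 9.81 * ln(4.7) = 4463.4 m/s
dV2 = 407 * 9.81 * ln(2.7) = 3965.7 m/s
Total dV = 4463.4 + 3965.7 = 8429.1 m/s ~ 8429 m/s

8429 m/s


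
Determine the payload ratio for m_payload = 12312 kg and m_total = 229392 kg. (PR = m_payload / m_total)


PR = 12312 / 229392 = 0.0537

0.0537


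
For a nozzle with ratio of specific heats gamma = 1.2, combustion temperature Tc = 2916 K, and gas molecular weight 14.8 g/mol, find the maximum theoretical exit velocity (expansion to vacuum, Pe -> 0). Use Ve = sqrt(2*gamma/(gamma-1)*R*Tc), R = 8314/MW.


R = 8314 / 14.8 = 561.76 J/(kg.K)
Ve = sqrt(2 * 1.2 / (1.2 - 1) * 561.76 * 2916) = 4434 m/s

4434 m/s


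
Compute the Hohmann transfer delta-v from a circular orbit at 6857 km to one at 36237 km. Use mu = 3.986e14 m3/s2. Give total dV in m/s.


V1 = sqrt(mu/r1) = 7624.33 m/s
dV1 = V1*(sqrt(2*r2/(r1+r2)) - 1) = 2263.12 m/s
V2 = sqrt(mu/r2) = 3316.6 m/s
dV2 = V2*(1 - sqrt(2*r1/(r1+r2))) = 1445.63 m/s
Total dV = 3709 m/s

3709 m/s


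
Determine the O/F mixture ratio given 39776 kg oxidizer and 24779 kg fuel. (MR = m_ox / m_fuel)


MR = 39776 / 24779 = 1.61

1.61


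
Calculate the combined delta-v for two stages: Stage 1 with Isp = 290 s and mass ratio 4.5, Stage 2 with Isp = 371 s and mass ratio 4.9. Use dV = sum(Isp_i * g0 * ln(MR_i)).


dV1 = 290 * 9.81 * ln(4.5) = 4278.9 m/s
dV2 = 371 * 9.81 * ln(4.9) = 5784.0 m/s
Total dV = 4278.9 + 5784.0 = 10062.9 m/s ~ 10063 m/s

10063 m/s


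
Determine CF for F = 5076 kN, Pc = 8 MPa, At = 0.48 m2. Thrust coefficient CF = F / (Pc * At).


CF = 5076000 / (8e6 * 0.48) = 1.32

1.32


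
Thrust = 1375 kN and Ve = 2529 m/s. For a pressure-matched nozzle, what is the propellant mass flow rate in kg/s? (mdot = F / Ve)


mdot = F / Ve = 1375000 / 2529 = 543.7 kg/s

543.7 kg/s


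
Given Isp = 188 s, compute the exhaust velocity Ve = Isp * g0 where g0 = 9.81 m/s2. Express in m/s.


Ve = Isp * g0 = 188 * 9.81 = 1844.3 m/s

1844.3 m/s


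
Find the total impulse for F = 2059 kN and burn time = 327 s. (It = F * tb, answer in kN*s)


It = 2059 * 327 = 673293 kN*s

673293 kN*s


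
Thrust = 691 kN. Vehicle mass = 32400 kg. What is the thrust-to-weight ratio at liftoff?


TWR = 691000 / (32400 * 9.81) = 2.17

2.17


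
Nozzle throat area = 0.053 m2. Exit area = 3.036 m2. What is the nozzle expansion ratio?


AR = 3.036 / 0.053 = 57.3

57.3


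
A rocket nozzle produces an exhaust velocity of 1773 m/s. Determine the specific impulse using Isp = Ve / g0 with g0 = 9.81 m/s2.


Isp = Ve / g0 = 1773 / 9.81 = 180.7 s

180.7 s


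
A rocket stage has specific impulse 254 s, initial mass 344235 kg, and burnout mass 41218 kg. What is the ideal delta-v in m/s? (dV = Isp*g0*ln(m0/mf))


Ve = 254 * 9.81 = 2491.74 m/s
dV = 2491.74 * ln(344235/41218) = 5289 m/s

5289 m/s


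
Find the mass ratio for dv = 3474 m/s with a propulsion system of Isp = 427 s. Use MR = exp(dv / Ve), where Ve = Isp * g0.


Ve = 427 * 9.81 = 4188.87 m/s
MR = exp(3474 / 4188.87) = 2.292

2.292


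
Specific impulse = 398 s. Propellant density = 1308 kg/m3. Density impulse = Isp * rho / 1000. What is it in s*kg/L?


rho*Isp = 398 * 1308 / 1000 = 521 s*kg/L

521 s*kg/L


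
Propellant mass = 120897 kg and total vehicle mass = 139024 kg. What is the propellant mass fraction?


PMF = 120897 / 139024 = 0.87

0.87


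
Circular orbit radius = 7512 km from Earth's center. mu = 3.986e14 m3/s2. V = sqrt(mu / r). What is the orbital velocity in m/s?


V = sqrt(3.986e14 / 7512000) = 7284 m/s

7284 m/s


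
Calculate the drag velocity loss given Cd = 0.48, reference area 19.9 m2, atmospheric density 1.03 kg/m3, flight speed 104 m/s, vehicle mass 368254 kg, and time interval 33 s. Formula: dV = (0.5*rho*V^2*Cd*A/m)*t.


D = 0.5 * 1.03 * 104^2 * 0.48 * 19.9 = 53206.93 N
a = 53206.93 / 368254 = 0.1445 m/s2
dV = 0.1445 * 33 = 4.8 m/s

4.8 m/s


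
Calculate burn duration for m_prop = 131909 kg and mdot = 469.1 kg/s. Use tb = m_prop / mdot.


tb = 131909 / 469.1 = 281.2 s

281.2 s


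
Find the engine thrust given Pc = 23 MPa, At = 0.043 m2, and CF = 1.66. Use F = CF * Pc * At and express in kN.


F = 1.66 * 23e6 * 0.043 = 1.6417e+06 N = 1641.7 kN

1641.7 kN


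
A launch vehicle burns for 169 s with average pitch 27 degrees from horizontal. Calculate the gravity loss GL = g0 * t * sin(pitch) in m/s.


GL = 9.81 * 169 * sin(27 deg) = 753 m/s

753 m/s


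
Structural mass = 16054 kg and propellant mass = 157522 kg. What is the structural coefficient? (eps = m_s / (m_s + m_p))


eps = 16054 / (16054 + 157522) = 0.0925

0.0925


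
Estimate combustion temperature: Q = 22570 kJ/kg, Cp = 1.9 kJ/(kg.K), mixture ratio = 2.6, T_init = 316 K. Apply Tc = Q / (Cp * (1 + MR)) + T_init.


Tc = 22570 / (1.9 * (1 + 2.6)) + 316 = 3616 K

3616 K


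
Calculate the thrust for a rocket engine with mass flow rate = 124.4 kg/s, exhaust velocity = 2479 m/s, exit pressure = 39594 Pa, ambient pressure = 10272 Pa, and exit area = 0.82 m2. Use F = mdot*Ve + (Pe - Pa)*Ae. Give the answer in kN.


F = 124.4 * 2479 + (39594 - 10272) * 0.82 = 332432.0 N = 332.4 kN

332.4 kN


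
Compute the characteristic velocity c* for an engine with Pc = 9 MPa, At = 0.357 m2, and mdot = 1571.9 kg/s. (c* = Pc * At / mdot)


c* = 9e6 * 0.357 / 1571.9 = 2044 m/s

2044 m/s


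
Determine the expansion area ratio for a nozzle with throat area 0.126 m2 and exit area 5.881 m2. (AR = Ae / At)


AR = 5.881 / 0.126 = 46.7

46.7


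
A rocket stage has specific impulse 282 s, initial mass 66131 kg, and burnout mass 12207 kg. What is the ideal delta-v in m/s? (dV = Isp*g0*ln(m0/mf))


Ve = 282 * 9.81 = 2766.42 m/s
dV = 2766.42 * ln(66131/12207) = 4674 m/s

4674 m/s


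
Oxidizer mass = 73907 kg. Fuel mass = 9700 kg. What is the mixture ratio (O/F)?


MR = 73907 / 9700 = 7.62

7.62


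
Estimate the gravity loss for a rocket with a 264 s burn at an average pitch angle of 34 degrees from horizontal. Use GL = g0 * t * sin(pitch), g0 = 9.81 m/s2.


GL = 9.81 * 264 * sin(34 deg) = 1448 m/s

1448 m/s


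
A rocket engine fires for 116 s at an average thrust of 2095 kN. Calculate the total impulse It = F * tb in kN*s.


It = 2095 * 116 = 243020 kN*s

243020 kN*s


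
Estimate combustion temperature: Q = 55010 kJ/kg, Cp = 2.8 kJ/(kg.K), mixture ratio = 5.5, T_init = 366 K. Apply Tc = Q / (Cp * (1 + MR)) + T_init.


Tc = 55010 / (2.8 * (1 + 5.5)) + 366 = 3389 K

3389 K


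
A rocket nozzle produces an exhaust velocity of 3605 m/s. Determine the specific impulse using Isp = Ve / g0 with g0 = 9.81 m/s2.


Isp = Ve / g0 = 3605 / 9.81 = 367.5 s

367.5 s


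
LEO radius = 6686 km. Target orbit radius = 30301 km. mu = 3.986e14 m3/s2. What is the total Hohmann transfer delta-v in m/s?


V1 = sqrt(mu/r1) = 7721.21 m/s
dV1 = V1*(sqrt(2*r2/(r1+r2)) - 1) = 2162.14 m/s
V2 = sqrt(mu/r2) = 3626.94 m/s
dV2 = V2*(1 - sqrt(2*r1/(r1+r2))) = 1446.15 m/s
Total dV = 3608 m/s

3608 m/s


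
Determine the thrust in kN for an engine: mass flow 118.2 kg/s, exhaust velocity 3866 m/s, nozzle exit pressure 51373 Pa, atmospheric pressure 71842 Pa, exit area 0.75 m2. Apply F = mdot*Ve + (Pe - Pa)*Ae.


F = 118.2 * 3866 + (51373 - 71842) * 0.75 = 441609.0 N = 441.6 kN

441.6 kN


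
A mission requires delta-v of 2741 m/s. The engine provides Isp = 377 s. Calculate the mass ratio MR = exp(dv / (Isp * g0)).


Ve = 377 * 9.81 = 3698.37 m/s
MR = exp(2741 / 3698.37) = 2.098

2.098


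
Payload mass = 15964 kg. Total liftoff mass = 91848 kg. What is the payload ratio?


PR = 15964 / 91848 = 0.1738

0.1738


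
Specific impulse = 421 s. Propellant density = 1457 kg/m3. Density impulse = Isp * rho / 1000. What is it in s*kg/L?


rho*Isp = 421 * 1457 / 1000 = 613 s*kg/L

613 s*kg/L


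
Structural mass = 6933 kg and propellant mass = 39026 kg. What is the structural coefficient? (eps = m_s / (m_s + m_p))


eps = 6933 / (6933 + 39026) = 0.1509

0.1509


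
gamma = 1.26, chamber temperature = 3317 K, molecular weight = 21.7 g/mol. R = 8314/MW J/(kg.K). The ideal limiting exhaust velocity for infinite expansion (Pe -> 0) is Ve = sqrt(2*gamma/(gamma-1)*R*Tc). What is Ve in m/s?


R = 8314 / 21.7 = 383.13 J/(kg.K)
Ve = sqrt(2 * 1.26 / (1.26 - 1) * 383.13 * 3317) = 3510 m/s

3510 m/s


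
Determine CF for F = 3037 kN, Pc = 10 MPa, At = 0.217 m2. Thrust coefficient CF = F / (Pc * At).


CF = 3037000 / (10e6 * 0.217) = 1.4

1.4


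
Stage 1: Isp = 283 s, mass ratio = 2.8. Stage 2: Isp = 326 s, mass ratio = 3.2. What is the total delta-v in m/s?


dV1 = 283 * 9.81 * ln(2.8) = 2858.5 m/s
dV2 = 326 * 9.81 * ln(3.2) = 3719.8 m/s
Total dV = 2858.5 + 3719.8 = 6578.3 m/s ~ 6578 m/s

6578 m/s


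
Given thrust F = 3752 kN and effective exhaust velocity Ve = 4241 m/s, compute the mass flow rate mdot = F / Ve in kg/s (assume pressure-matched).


mdot = F / Ve = 3752000 / 4241 = 884.7 kg/s

884.7 kg/s


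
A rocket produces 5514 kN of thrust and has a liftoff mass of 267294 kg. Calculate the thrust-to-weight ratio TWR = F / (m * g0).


TWR = 5514000 / (267294 * 9.81) = 2.1

2.1


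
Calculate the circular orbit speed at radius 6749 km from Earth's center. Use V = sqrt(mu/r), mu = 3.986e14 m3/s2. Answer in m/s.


V = sqrt(3.986e14 / 6749000) = 7685 m/s

7685 m/s


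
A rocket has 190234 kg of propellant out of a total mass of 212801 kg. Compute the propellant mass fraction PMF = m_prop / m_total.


PMF = 190234 / 212801 = 0.894

0.894


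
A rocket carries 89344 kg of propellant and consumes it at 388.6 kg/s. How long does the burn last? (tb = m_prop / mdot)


tb = 89344 / 388.6 = 229.9 s

229.9 s


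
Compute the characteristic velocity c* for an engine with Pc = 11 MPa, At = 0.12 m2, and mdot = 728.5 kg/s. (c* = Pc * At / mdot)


c* = 11e6 * 0.12 / 728.5 = 1812 m/s

1812 m/s


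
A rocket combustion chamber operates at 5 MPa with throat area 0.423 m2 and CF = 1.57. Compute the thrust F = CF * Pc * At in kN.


F = 1.57 * 5e6 * 0.423 = 3.3206e+06 N = 3320.6 kN

3320.6 kN


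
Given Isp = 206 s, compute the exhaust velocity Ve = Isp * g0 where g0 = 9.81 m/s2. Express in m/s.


Ve = Isp * g0 = 206 * 9.81 = 2020.9 m/s

2020.9 m/s


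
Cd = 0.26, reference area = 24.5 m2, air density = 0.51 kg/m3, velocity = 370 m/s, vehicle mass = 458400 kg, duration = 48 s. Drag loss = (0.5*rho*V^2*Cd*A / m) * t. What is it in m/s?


D = 0.5 * 0.51 * 370^2 * 0.26 * 24.5 = 222373.52 N
a = 222373.52 / 458400 = 0.4851 m/s2
dV = 0.4851 * 48 = 23.3 m/s

23.3 m/s


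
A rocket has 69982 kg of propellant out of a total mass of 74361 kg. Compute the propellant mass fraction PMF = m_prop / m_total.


PMF = 69982 / 74361 = 0.941

0.941


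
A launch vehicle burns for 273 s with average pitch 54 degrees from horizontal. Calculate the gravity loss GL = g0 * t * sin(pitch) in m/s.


GL = 9.81 * 273 * sin(54 deg) = 2167 m/s

2167 m/s


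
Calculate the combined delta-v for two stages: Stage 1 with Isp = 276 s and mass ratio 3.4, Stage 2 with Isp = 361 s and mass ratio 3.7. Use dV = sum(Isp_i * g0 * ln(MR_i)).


dV1 = 276 * 9.81 * ln(3.4) = 3313.4 m/s
dV2 = 361 * 9.81 * ln(3.7) = 4633.3 m/s
Total dV = 3313.4 + 4633.3 = 7946.7 m/s ~ 7947 m/s

7947 m/s


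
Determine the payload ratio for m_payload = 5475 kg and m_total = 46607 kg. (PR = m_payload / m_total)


PR = 5475 / 46607 = 0.1175

0.1175


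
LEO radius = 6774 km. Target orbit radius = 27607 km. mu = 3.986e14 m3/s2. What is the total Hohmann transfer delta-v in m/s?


V1 = sqrt(mu/r1) = 7670.9 m/s
dV1 = V1*(sqrt(2*r2/(r1+r2)) - 1) = 2050.12 m/s
V2 = sqrt(mu/r2) = 3799.79 m/s
dV2 = V2*(1 - sqrt(2*r1/(r1+r2))) = 1414.52 m/s
Total dV = 3465 m/s

3465 m/s


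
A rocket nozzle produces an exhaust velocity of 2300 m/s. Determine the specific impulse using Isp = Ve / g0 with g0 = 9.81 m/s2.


Isp = Ve / g0 = 2300 / 9.81 = 234.5 s

234.5 s


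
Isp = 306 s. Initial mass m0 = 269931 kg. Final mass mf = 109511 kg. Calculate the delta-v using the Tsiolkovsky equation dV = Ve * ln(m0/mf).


Ve = 306 * 9.81 = 3001.86 m/s
dV = 3001.86 * ln(269931/109511) = 2708 m/s

2708 m/s


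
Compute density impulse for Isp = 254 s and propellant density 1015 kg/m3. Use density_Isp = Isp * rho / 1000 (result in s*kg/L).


rho*Isp = 254 * 1015 / 1000 = 258 s*kg/L

258 s*kg/L


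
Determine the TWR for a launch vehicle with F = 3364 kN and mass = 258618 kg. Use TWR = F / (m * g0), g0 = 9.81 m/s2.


TWR = 3364000 / (258618 * 9.81) = 1.33

1.33


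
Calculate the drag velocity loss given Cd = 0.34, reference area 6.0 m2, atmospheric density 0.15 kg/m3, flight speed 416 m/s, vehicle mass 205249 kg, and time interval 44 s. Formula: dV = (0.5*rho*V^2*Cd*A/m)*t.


D = 0.5 * 0.15 * 416^2 * 0.34 * 6.0 = 26477.57 N
a = 26477.57 / 205249 = 0.129 m/s2
dV = 0.129 * 44 = 5.7 m/s

5.7 m/s


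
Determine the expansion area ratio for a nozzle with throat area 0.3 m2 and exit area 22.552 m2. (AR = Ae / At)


AR = 22.552 / 0.3 = 75.2

75.2


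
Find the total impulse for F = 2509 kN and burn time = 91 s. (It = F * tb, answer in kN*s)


It = 2509 * 91 = 228319 kN*s

228319 kN*s


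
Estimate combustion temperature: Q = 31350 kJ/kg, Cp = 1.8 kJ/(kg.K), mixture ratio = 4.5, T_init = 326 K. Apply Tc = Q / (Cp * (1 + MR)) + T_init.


Tc = 31350 / (1.8 * (1 + 4.5)) + 326 = 3493 K

3493 K


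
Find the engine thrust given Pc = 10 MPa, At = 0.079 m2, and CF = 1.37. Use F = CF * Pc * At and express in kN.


F = 1.37 * 10e6 * 0.079 = 1.0823e+06 N = 1082.3 kN

1082.3 kN


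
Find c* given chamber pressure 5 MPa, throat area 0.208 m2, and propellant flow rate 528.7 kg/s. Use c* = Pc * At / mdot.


c* = 5e6 * 0.208 / 528.7 = 1967 m/s

1967 m/s


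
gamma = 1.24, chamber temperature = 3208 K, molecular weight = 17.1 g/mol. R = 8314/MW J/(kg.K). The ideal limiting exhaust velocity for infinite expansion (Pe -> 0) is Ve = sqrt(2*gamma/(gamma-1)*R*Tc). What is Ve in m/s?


R = 8314 / 17.1 = 486.2 J/(kg.K)
Ve = sqrt(2 * 1.24 / (1.24 - 1) * 486.2 * 3208) = 4015 m/s

4015 m/s


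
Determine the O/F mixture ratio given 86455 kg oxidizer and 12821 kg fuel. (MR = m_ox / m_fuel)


MR = 86455 / 12821 = 6.74

6.74


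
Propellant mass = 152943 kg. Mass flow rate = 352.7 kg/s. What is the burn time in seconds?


tb = 152943 / 352.7 = 433.6 s

433.6 s


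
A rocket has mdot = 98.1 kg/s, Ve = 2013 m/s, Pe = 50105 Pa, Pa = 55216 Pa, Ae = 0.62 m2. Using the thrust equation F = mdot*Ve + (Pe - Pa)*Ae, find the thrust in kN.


F = 98.1 * 2013 + (50105 - 55216) * 0.62 = 194306.0 N = 194.3 kN

194.3 kN


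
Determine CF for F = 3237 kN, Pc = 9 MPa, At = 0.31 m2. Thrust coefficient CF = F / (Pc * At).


CF = 3237000 / (9e6 * 0.31) = 1.16

1.16


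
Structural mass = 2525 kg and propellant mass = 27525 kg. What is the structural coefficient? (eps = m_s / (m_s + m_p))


eps = 2525 / (2525 + 27525) = 0.084

0.084


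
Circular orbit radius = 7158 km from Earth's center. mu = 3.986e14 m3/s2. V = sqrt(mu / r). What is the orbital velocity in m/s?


V = sqrt(3.986e14 / 7158000) = 7462 m/s

7462 m/s


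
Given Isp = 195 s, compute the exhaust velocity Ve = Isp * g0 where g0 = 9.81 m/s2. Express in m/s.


Ve = Isp * g0 = 195 * 9.81 = 1913.0 m/s

1913.0 m/s


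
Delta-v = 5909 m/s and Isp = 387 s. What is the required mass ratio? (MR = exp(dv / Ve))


Ve = 387 * 9.81 = 3796.47 m/s
MR = exp(5909 / 3796.47) = 4.742

4.742


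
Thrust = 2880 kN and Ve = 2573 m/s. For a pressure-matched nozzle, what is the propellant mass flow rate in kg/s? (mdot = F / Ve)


mdot = F / Ve = 2880000 / 2573 = 1119.3 kg/s

1119.3 kg/s


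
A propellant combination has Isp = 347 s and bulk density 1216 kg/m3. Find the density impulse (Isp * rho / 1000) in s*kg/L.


rho*Isp = 347 * 1216 / 1000 = 422 s*kg/L

422 s*kg/L


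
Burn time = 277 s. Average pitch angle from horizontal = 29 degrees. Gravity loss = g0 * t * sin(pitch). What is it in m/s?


GL = 9.81 * 277 * sin(29 deg) = 1317 m/s

1317 m/s


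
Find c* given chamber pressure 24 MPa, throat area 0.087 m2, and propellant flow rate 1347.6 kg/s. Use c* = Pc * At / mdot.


c* = 24e6 * 0.087 / 1347.6 = 1549 m/s

1549 m/s


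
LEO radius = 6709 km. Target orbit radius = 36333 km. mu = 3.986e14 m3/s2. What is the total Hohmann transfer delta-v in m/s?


V1 = sqrt(mu/r1) = 7707.97 m/s
dV1 = V1*(sqrt(2*r2/(r1+r2)) - 1) = 2307.22 m/s
V2 = sqrt(mu/r2) = 3312.21 m/s
dV2 = V2*(1 - sqrt(2*r1/(r1+r2))) = 1462.88 m/s
Total dV = 3770 m/s

3770 m/s


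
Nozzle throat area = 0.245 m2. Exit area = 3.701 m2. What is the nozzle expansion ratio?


AR = 3.701 / 0.245 = 15.1

15.1


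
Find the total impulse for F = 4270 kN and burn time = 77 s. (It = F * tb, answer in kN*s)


It = 4270 * 77 = 328790 kN*s

328790 kN*s


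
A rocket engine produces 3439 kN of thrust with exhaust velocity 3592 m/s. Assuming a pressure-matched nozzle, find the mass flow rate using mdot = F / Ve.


mdot = F / Ve = 3439000 / 3592 = 957.4 kg/s

957.4 kg/s


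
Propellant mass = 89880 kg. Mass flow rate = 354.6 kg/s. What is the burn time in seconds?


tb = 89880 / 354.6 = 253.5 s

253.5 s


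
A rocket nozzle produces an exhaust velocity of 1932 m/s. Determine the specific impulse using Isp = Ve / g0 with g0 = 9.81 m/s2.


Isp = Ve / g0 = 1932 / 9.81 = 196.9 s

196.9 s


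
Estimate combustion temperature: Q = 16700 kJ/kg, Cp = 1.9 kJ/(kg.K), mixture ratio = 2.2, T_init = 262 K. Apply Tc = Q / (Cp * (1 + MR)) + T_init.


Tc = 16700 / (1.9 * (1 + 2.2)) + 262 = 3009 K

3009 K


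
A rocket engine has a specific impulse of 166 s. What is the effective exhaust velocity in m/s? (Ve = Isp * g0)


Ve = Isp * g0 = 166 * 9.81 = 1628.5 m/s

1628.5 m/s


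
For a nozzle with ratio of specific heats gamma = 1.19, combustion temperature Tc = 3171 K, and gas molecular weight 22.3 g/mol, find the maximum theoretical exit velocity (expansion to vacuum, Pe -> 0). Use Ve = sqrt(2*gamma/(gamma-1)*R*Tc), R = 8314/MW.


R = 8314 / 22.3 = 372.83 J/(kg.K)
Ve = sqrt(2 * 1.19 / (1.19 - 1) * 372.83 * 3171) = 3848 m/s

3848 m/s


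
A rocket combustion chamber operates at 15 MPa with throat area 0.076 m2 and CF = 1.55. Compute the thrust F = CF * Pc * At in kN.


F = 1.55 * 15e6 * 0.076 = 1.7670e+06 N = 1767.0 kN

1767.0 kN


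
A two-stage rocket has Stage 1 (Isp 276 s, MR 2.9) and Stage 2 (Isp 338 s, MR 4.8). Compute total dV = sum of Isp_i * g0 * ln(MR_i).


dV1 = 276 * 9.81 * ln(2.9) = 2882.8 m/s
dV2 = 338 * 9.81 * ln(4.8) = 5201.2 m/s
Total dV = 2882.8 + 5201.2 = 8084.0 m/s ~ 8084 m/s

8084 m/s


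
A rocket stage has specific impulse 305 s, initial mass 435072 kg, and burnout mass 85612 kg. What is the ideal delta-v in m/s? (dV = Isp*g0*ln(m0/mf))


Ve = 305 * 9.81 = 2992.05 m/s
dV = 2992.05 * ln(435072/85612) = 4864 m/s

4864 m/s


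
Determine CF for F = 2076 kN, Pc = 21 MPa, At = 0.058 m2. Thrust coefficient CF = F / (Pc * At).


CF = 2076000 / (21e6 * 0.058) = 1.7

1.7


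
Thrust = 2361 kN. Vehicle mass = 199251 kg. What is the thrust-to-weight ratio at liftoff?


TWR = 2361000 / (199251 * 9.81) = 1.21

1.21


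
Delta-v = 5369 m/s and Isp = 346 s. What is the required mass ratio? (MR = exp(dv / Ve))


Ve = 346 * 9.81 = 3394.26 m/s
MR = exp(5369 / 3394.26) = 4.864

4.864


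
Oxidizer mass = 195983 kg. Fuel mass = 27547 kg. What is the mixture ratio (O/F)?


MR = 195983 / 27547 = 7.11

7.11


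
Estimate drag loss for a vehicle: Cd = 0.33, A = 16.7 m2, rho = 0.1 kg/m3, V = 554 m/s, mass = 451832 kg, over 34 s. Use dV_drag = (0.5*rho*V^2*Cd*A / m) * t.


D = 0.5 * 0.1 * 554^2 * 0.33 * 16.7 = 84570.7 N
a = 84570.7 / 451832 = 0.1872 m/s2
dV = 0.1872 * 34 = 6.4 m/s

6.4 m/s


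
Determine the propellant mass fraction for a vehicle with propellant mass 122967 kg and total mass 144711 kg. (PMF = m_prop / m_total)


PMF = 122967 / 144711 = 0.85

0.85


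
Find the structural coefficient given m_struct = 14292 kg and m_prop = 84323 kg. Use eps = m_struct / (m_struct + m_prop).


eps = 14292 / (14292 + 84323) = 0.1449

0.1449


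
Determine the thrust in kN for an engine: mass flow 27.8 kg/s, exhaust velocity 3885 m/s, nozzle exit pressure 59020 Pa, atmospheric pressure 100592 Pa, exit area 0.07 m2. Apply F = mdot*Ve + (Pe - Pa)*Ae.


F = 27.8 * 3885 + (59020 - 100592) * 0.07 = 105093.0 N = 105.1 kN

105.1 kN


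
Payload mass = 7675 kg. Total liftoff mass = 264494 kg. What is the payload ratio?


PR = 7675 / 264494 = 0.029

0.029


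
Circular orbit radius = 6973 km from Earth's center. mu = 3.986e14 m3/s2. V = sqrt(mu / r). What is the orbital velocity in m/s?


V = sqrt(3.986e14 / 6973000) = 7561 m/s

7561 m/s


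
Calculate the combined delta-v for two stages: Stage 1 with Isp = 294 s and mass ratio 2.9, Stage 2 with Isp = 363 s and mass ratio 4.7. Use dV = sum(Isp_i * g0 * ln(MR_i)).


dV1 = 294 * 9.81 * ln(2.9) = 3070.8 m/s
dV2 = 363 * 9.81 * ln(4.7) = 5510.9 m/s
Total dV = 3070.8 + 5510.9 = 8581.7 m/s ~ 8582 m/s

8582 m/s


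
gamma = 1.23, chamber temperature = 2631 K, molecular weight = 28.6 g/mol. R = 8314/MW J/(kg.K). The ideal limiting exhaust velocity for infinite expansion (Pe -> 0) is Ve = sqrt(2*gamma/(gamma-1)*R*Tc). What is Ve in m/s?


R = 8314 / 28.6 = 290.7 J/(kg.K)
Ve = sqrt(2 * 1.23 / (1.23 - 1) * 290.7 * 2631) = 2860 m/s

2860 m/s


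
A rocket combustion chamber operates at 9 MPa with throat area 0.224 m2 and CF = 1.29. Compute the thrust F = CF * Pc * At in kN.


F = 1.29 * 9e6 * 0.224 = 2.6006e+06 N = 2600.6 kN

2600.6 kN


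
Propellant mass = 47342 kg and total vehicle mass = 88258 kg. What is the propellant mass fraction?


PMF = 47342 / 88258 = 0.536

0.536


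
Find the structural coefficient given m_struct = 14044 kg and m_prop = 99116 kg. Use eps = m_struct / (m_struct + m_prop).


eps = 14044 / (14044 + 99116) = 0.1241

0.1241


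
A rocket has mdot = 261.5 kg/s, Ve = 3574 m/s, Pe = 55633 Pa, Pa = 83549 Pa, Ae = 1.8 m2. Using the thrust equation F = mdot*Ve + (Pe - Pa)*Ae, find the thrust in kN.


F = 261.5 * 3574 + (55633 - 83549) * 1.8 = 884352.0 N = 884.4 kN

884.4 kN


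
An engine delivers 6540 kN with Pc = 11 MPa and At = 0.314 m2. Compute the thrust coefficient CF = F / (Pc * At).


CF = 6540000 / (11e6 * 0.314) = 1.89

1.89


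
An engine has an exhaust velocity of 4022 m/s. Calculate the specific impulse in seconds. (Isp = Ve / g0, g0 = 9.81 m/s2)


Isp = Ve / g0 = 4022 / 9.81 = 410.0 s

410.0 s


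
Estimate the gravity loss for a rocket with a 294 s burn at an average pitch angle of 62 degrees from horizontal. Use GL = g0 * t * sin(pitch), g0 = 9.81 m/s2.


GL = 9.81 * 294 * sin(62 deg) = 2547 m/s

2547 m/s


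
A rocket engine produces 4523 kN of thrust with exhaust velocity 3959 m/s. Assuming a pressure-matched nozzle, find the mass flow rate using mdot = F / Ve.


mdot = F / Ve = 4523000 / 3959 = 1142.5 kg/s

1142.5 kg/s


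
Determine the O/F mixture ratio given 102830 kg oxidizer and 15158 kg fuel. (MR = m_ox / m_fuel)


MR = 102830 / 15158 = 6.78

6.78


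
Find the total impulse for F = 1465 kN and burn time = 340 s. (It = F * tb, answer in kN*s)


It = 1465 * 340 = 498100 kN*s

498100 kN*s


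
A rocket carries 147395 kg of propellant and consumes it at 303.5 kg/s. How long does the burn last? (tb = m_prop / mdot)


tb = 147395 / 303.5 = 485.7 s

485.7 s


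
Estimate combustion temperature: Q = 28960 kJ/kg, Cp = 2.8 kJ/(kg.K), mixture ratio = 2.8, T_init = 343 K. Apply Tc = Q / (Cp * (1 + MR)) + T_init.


Tc = 28960 / (2.8 * (1 + 2.8)) + 343 = 3065 K

3065 K


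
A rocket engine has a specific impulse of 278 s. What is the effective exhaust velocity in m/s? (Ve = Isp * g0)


Ve = Isp * g0 = 278 * 9.81 = 2727.2 m/s

2727.2 m/s


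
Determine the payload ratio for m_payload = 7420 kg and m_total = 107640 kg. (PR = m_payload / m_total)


PR = 7420 / 107640 = 0.0689

0.0689


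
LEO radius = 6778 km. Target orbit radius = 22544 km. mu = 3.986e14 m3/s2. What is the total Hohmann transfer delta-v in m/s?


V1 = sqrt(mu/r1) = 7668.63 m/s
dV1 = V1*(sqrt(2*r2/(r1+r2)) - 1) = 1840.73 m/s
V2 = sqrt(mu/r2) = 4204.88 m/s
dV2 = V2*(1 - sqrt(2*r1/(r1+r2))) = 1345.82 m/s
Total dV = 3187 m/s

3187 m/s


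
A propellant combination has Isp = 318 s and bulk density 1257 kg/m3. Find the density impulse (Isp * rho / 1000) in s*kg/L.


rho*Isp = 318 * 1257 / 1000 = 400 s*kg/L

400 s*kg/L


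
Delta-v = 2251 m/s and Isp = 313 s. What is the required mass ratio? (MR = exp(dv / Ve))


Ve = 313 * 9.81 = 3070.53 m/s
MR = exp(2251 / 3070.53) = 2.082

2.082


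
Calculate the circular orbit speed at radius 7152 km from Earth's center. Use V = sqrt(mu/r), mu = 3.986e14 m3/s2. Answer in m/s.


V = sqrt(3.986e14 / 7152000) = 7465 m/s

7465 m/s


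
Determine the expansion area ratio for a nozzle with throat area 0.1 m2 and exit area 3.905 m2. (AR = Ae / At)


AR = 3.905 / 0.1 = 39.0

39.0


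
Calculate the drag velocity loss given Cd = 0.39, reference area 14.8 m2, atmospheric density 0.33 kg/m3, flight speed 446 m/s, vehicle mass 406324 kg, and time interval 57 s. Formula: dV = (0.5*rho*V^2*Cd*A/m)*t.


D = 0.5 * 0.33 * 446^2 * 0.39 * 14.8 = 189443.62 N
a = 189443.62 / 406324 = 0.4662 m/s2
dV = 0.4662 * 57 = 26.6 m/s

26.6 m/s


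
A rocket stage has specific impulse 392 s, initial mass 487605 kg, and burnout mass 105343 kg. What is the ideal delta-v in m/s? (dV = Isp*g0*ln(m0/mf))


Ve = 392 * 9.81 = 3845.52 m/s
dV = 3845.52 * ln(487605/105343) = 5892 m/s

5892 m/s


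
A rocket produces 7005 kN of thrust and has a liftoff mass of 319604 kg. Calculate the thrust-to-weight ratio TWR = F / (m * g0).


TWR = 7005000 / (319604 * 9.81) = 2.23

2.23


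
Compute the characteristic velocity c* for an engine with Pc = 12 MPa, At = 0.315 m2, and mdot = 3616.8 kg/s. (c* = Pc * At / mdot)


c* = 12e6 * 0.315 / 3616.8 = 1045 m/s

1045 m/s


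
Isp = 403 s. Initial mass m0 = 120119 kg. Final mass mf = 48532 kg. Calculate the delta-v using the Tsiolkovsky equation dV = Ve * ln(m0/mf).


Ve = 403 * 9.81 = 3953.43 m/s
dV = 3953.43 * ln(120119/48532) = 3583 m/s

3583 m/s


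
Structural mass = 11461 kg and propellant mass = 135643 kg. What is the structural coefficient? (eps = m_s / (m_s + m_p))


eps = 11461 / (11461 + 135643) = 0.0779

0.0779


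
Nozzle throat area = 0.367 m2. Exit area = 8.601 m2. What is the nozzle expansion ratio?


AR = 8.601 / 0.367 = 23.4

23.4


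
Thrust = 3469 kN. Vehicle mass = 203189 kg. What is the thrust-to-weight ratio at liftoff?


TWR = 3469000 / (203189 * 9.81) = 1.74

1.74


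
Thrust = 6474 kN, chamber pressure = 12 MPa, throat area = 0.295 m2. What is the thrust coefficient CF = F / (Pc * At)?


CF = 6474000 / (12e6 * 0.295) = 1.83

1.83


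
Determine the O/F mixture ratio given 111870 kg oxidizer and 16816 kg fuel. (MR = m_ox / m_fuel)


MR = 111870 / 16816 = 6.65

6.65


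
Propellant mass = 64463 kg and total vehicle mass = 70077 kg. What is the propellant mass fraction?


PMF = 64463 / 70077 = 0.92

0.92


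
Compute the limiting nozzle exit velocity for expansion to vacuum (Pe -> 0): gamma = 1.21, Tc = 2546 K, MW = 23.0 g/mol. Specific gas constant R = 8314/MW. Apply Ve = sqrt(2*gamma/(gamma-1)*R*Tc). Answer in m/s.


R = 8314 / 23.0 = 361.48 J/(kg.K)
Ve = sqrt(2 * 1.21 / (1.21 - 1) * 361.48 * 2546) = 3257 m/s

3257 m/s


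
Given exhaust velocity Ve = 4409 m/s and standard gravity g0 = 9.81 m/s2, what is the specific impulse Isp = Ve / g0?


Isp = Ve / g0 = 4409 / 9.81 = 449.4 s

449.4 s


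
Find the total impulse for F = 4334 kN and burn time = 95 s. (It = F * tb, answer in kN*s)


It = 4334 * 95 = 411730 kN*s

411730 kN*s


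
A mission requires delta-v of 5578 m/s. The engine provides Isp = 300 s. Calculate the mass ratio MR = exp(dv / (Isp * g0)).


Ve = 300 * 9.81 = 2943.0 m/s
MR = exp(5578 / 2943.0) = 6.655

6.655


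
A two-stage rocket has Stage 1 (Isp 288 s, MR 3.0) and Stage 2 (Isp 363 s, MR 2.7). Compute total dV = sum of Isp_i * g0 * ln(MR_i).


dV1 = 288 * 9.81 * ln(3.0) = 3103.9 m/s
dV2 = 363 * 9.81 * ln(2.7) = 3537.0 m/s
Total dV = 3103.9 + 3537.0 = 6640.9 m/s ~ 6641 m/s

6641 m/s


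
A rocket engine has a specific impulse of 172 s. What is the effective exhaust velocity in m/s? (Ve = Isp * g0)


Ve = Isp * g0 = 172 * 9.81 = 1687.3 m/s

1687.3 m/s


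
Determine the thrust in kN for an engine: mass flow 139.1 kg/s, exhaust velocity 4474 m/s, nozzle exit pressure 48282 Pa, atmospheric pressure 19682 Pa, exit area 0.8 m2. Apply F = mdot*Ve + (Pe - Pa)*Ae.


F = 139.1 * 4474 + (48282 - 19682) * 0.8 = 645213.0 N = 645.2 kN

645.2 kN


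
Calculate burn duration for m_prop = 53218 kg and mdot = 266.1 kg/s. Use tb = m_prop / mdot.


tb = 53218 / 266.1 = 200.0 s

200.0 s


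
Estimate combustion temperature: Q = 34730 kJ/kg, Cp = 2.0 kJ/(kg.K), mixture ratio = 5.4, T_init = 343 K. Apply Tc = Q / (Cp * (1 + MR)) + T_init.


Tc = 34730 / (2.0 * (1 + 5.4)) + 343 = 3056 K

3056 K


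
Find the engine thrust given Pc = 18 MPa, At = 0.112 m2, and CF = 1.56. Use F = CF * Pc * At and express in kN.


F = 1.56 * 18e6 * 0.112 = 3.1450e+06 N = 3145.0 kN

3145.0 kN


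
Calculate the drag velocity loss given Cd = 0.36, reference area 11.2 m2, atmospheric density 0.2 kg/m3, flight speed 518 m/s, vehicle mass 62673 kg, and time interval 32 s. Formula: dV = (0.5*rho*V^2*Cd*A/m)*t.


D = 0.5 * 0.2 * 518^2 * 0.36 * 11.2 = 108188.24 N
a = 108188.24 / 62673 = 1.7262 m/s2
dV = 1.7262 * 32 = 55.2 m/s

55.2 m/s


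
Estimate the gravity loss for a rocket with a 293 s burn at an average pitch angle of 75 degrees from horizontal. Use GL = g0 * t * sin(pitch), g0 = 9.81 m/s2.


GL = 9.81 * 293 * sin(75 deg) = 2776 m/s

2776 m/s


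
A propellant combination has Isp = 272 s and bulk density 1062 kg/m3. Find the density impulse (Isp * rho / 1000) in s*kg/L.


rho*Isp = 272 * 1062 / 1000 = 289 s*kg/L

289 s*kg/L


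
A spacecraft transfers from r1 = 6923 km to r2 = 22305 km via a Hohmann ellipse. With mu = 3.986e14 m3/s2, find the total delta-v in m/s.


V1 = sqrt(mu/r1) = 7587.9 m/s
dV1 = V1*(sqrt(2*r2/(r1+r2)) - 1) = 1786.38 m/s
V2 = sqrt(mu/r2) = 4227.34 m/s
dV2 = V2*(1 - sqrt(2*r1/(r1+r2))) = 1317.76 m/s
Total dV = 3104 m/s

3104 m/s


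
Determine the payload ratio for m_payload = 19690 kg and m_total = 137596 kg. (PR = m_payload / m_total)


PR = 19690 / 137596 = 0.1431

0.1431


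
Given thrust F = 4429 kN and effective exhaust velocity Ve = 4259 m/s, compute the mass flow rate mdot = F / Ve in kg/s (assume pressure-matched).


mdot = F / Ve = 4429000 / 4259 = 1039.9 kg/s

1039.9 kg/s


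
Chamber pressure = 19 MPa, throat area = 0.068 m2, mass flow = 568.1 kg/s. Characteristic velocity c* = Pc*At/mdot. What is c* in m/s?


c* = 19e6 * 0.068 / 568.1 = 2274 m/s

2274 m/s


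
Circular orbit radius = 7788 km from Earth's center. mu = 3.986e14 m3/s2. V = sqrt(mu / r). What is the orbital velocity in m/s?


V = sqrt(3.986e14 / 7788000) = 7154 m/s

7154 m/s


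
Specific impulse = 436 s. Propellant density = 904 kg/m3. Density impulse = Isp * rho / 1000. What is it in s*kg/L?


rho*Isp = 436 * 904 / 1000 = 394 s*kg/L

394 s*kg/L
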